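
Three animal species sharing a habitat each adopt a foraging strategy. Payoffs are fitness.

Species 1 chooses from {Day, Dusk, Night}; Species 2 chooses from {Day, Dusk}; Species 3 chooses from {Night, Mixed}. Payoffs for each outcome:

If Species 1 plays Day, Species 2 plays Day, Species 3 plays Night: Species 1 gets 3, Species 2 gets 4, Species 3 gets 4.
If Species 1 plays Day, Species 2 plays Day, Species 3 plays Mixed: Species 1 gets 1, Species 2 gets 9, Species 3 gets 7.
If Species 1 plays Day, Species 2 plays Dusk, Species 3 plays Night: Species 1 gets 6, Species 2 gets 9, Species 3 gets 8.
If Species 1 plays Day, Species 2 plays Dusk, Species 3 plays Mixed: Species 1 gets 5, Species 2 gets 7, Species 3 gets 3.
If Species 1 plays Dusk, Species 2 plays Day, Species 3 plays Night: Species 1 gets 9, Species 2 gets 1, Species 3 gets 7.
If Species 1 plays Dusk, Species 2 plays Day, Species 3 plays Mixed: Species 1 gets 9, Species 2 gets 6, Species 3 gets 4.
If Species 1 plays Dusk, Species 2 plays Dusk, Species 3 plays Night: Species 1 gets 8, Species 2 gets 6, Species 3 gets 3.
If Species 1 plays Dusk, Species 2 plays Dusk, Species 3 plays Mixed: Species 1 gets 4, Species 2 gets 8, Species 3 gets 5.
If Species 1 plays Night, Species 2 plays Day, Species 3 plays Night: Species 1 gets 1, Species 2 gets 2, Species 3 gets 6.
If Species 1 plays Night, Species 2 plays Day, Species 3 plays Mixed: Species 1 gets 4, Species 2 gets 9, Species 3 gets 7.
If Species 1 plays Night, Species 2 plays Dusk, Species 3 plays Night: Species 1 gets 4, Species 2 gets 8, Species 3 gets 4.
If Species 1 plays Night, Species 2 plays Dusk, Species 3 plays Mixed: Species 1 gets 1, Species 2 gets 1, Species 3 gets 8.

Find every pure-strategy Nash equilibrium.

No pure-strategy Nash equilibrium.

Species 1 against (Day, Night): payoffs 3, 9, 1 → best response Dusk.
Species 1 against (Day, Mixed): payoffs 1, 9, 4 → best response Dusk.
Species 1 against (Dusk, Night): payoffs 6, 8, 4 → best response Dusk.
Species 1 against (Dusk, Mixed): payoffs 5, 4, 1 → best response Day.
Species 2 against (Day, Night): payoffs 4, 9 → best response Dusk.
Species 2 against (Day, Mixed): payoffs 9, 7 → best response Day.
Species 2 against (Dusk, Night): payoffs 1, 6 → best response Dusk.
Species 2 against (Dusk, Mixed): payoffs 6, 8 → best response Dusk.
Species 2 against (Night, Night): payoffs 2, 8 → best response Dusk.
Species 2 against (Night, Mixed): payoffs 9, 1 → best response Day.
Species 3 against (Day, Day): payoffs 4, 7 → best response Mixed.
Species 3 against (Day, Dusk): payoffs 8, 3 → best response Night.
Species 3 against (Dusk, Day): payoffs 7, 4 → best response Night.
Species 3 against (Dusk, Dusk): payoffs 3, 5 → best response Mixed.
Species 3 against (Night, Day): payoffs 6, 7 → best response Mixed.
Species 3 against (Night, Dusk): payoffs 4, 8 → best response Mixed.
No profile is a mutual best response for all players.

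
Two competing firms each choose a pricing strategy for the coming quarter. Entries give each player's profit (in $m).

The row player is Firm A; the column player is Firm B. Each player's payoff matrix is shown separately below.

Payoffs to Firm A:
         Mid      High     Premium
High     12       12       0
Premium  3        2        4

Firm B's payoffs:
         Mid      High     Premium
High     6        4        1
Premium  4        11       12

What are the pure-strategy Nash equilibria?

The pure Nash equilibria are (High, Mid), (Premium, Premium).

Mark each player's best response to every combination of opponents' strategies; a profile where every player is best-responding is a pure Nash equilibrium.
Firm A against Mid: payoffs 12, 3 → best response High.
Firm A against High: payoffs 12, 2 → best response High.
Firm A against Premium: payoffs 0, 4 → best response Premium.
Firm B against High: payoffs 6, 4, 1 → best response Mid.
Firm B against Premium: payoffs 4, 11, 12 → best response Premium.
Mutual best responses: (High, Mid); (Premium, Premium).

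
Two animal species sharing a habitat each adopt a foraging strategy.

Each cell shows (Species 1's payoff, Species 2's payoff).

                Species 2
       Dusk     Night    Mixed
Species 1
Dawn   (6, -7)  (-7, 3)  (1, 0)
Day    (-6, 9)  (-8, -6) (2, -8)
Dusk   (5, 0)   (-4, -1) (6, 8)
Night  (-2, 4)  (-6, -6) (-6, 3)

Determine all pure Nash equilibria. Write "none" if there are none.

Mark each player's best response to every combination of opponents' strategies; a profile where every player is best-responding is a pure Nash equilibrium.
Species 1 against Dusk: payoffs 6, -6, 5, -2 → best response Dawn.
Species 1 against Night: payoffs -7, -8, -4, -6 → best response Dusk.
Species 1 against Mixed: payoffs 1, 2, 6, -6 → best response Dusk.
Species 2 against Dawn: payoffs -7, 3, 0 → best response Night.
Species 2 against Day: payoffs 9, -6, -8 → best response Dusk.
Species 2 against Dusk: payoffs 0, -1, 8 → best response Mixed.
Species 2 against Night: payoffs 4, -6, 3 → best response Dusk.
Mutual best responses: (Dusk, Mixed).

(Dusk, Mixed)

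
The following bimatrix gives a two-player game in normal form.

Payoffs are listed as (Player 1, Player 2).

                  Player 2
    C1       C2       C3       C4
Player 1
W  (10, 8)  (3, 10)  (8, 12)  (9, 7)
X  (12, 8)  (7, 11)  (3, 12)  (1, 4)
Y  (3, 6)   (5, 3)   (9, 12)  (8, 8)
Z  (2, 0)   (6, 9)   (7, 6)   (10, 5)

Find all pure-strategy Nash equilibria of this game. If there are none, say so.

(Y, C3)

Mark each player's best response to every combination of opponents' strategies; a profile where every player is best-responding is a pure Nash equilibrium.
Player 1 against C1: payoffs 10, 12, 3, 2 → best response X.
Player 1 against C2: payoffs 3, 7, 5, 6 → best response X.
Player 1 against C3: payoffs 8, 3, 9, 7 → best response Y.
Player 1 against C4: payoffs 9, 1, 8, 10 → best response Z.
Player 2 against W: payoffs 8, 10, 12, 7 → best response C3.
Player 2 against X: payoffs 8, 11, 12, 4 → best response C3.
Player 2 against Y: payoffs 6, 3, 12, 8 → best response C3.
Player 2 against Z: payoffs 0, 9, 6, 5 → best response C2.
Mutual best responses: (Y, C3).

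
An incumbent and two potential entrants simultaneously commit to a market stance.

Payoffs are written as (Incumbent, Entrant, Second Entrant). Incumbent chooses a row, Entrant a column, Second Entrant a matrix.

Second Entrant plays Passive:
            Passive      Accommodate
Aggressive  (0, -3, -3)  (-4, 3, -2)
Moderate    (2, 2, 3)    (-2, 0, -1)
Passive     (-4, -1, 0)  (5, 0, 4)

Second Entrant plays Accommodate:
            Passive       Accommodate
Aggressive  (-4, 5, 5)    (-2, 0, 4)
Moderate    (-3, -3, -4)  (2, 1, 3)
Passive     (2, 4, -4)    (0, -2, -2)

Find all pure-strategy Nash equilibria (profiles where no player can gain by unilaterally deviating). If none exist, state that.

(Aggressive, Passive, Passive): Incumbent can switch to Moderate (0 → 2). Not NE.
(Aggressive, Passive, Accommodate): Incumbent can switch to Moderate (-4 → -3). Not NE.
(Aggressive, Accommodate, Passive): Incumbent can switch to Moderate (-4 → -2). Not NE.
(Aggressive, Accommodate, Accommodate): Incumbent can switch to Moderate (-2 → 2). Not NE.
(Moderate, Passive, Passive): Incumbent gets 2, best alternative 0; Entrant gets 2, best alternative 0; Second Entrant gets 3, best alternative -4. No profitable deviation — NE.
(Moderate, Passive, Accommodate): Incumbent can switch to Passive (-3 → 2). Not NE.
(Moderate, Accommodate, Passive): Incumbent can switch to Passive (-2 → 5). Not NE.
(Moderate, Accommodate, Accommodate): Incumbent gets 2, best alternative 0; Entrant gets 1, best alternative -3; Second Entrant gets 3, best alternative -1. No profitable deviation — NE.
(Passive, Passive, Passive): Incumbent can switch to Aggressive (-4 → 0). Not NE.
(Passive, Passive, Accommodate): Second Entrant can switch to Passive (-4 → 0). Not NE.
(Passive, Accommodate, Passive): Incumbent gets 5, best alternative -2; Entrant gets 0, best alternative -1; Second Entrant gets 4, best alternative -2. No profitable deviation — NE.
(Passive, Accommodate, Accommodate): Incumbent can switch to Moderate (0 → 2). Not NE.

(Moderate, Passive, Passive); (Moderate, Accommodate, Accommodate); (Passive, Accommodate, Passive)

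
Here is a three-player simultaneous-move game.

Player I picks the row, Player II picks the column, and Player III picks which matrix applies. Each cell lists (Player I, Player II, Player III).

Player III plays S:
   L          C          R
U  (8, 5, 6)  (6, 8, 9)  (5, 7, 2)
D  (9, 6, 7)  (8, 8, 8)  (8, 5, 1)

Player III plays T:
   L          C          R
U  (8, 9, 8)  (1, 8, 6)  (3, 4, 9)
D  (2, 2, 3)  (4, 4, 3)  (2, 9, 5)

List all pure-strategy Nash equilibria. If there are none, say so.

The pure Nash equilibria are (U, L, T); (D, C, S).

Player I against (L, S): payoffs 8, 9 → best response D.
Player I against (L, T): payoffs 8, 2 → best response U.
Player I against (C, S): payoffs 6, 8 → best response D.
Player I against (C, T): payoffs 1, 4 → best response D.
Player I against (R, S): payoffs 5, 8 → best response D.
Player I against (R, T): payoffs 3, 2 → best response U.
Player II against (U, S): payoffs 5, 8, 7 → best response C.
Player II against (U, T): payoffs 9, 8, 4 → best response L.
Player II against (D, S): payoffs 6, 8, 5 → best response C.
Player II against (D, T): payoffs 2, 4, 9 → best response R.
Player III against (U, L): payoffs 6, 8 → best response T.
Player III against (U, C): payoffs 9, 6 → best response S.
Player III against (U, R): payoffs 2, 9 → best response T.
Player III against (D, L): payoffs 7, 3 → best response S.
Player III against (D, C): payoffs 8, 3 → best response S.
Player III against (D, R): payoffs 1, 5 → best response T.
Mutual best responses: (U, L, T); (D, C, S).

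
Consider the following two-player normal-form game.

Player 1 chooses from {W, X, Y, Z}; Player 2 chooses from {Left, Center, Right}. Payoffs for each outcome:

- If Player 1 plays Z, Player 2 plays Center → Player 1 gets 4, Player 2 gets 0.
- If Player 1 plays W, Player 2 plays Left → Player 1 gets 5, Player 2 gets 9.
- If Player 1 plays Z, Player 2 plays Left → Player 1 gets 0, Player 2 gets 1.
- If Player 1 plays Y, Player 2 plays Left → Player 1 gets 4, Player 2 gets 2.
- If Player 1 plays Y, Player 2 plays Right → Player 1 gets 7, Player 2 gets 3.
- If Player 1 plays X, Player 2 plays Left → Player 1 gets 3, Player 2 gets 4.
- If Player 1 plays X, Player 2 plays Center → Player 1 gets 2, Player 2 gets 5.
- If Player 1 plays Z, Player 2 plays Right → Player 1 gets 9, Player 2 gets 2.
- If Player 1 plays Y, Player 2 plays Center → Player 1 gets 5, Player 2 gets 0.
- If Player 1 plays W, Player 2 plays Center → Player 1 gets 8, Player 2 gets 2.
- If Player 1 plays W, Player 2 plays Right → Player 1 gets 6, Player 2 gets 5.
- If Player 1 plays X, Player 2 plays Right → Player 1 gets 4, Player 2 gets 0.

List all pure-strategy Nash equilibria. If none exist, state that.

Player 1 against Left: payoffs 5, 3, 4, 0 → best response W.
Player 1 against Center: payoffs 8, 2, 5, 4 → best response W.
Player 1 against Right: payoffs 6, 4, 7, 9 → best response Z.
Player 2 against W: payoffs 9, 2, 5 → best response Left.
Player 2 against X: payoffs 4, 5, 0 → best response Center.
Player 2 against Y: payoffs 2, 0, 3 → best response Right.
Player 2 against Z: payoffs 1, 0, 2 → best response Right.
Mutual best responses: (W, Left); (Z, Right).

Pure-strategy Nash equilibria: (W, Left) and (Z, Right)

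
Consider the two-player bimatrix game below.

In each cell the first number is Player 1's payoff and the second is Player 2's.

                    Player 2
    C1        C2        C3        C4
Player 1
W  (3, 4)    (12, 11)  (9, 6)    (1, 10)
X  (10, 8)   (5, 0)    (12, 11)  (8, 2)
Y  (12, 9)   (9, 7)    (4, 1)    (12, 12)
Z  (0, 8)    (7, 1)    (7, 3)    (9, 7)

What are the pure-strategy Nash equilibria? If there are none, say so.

Mark each player's best response to every combination of opponents' strategies; a profile where every player is best-responding is a pure Nash equilibrium.
Player 1 against C1: payoffs 3, 10, 12, 0 → best response Y.
Player 1 against C2: payoffs 12, 5, 9, 7 → best response W.
Player 1 against C3: payoffs 9, 12, 4, 7 → best response X.
Player 1 against C4: payoffs 1, 8, 12, 9 → best response Y.
Player 2 against W: payoffs 4, 11, 6, 10 → best response C2.
Player 2 against X: payoffs 8, 0, 11, 2 → best response C3.
Player 2 against Y: payoffs 9, 7, 1, 12 → best response C4.
Player 2 against Z: payoffs 8, 1, 3, 7 → best response C1.
Mutual best responses: (W, C2); (X, C3); (Y, C4).

The pure Nash equilibria are (W, C2) and (X, C3) and (Y, C4).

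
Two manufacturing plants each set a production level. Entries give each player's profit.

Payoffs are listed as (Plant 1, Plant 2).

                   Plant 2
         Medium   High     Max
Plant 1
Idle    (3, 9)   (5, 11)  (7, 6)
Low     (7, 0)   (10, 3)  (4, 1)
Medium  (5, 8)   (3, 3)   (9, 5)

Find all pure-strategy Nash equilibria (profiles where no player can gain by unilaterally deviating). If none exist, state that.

The unique pure-strategy Nash equilibrium is (Low, High).

Plant 1 against Medium: payoffs 3, 7, 5 → best response Low.
Plant 1 against High: payoffs 5, 10, 3 → best response Low.
Plant 1 against Max: payoffs 7, 4, 9 → best response Medium.
Plant 2 against Idle: payoffs 9, 11, 6 → best response High.
Plant 2 against Low: payoffs 0, 3, 1 → best response High.
Plant 2 against Medium: payoffs 8, 3, 5 → best response Medium.
Mutual best responses: (Low, High).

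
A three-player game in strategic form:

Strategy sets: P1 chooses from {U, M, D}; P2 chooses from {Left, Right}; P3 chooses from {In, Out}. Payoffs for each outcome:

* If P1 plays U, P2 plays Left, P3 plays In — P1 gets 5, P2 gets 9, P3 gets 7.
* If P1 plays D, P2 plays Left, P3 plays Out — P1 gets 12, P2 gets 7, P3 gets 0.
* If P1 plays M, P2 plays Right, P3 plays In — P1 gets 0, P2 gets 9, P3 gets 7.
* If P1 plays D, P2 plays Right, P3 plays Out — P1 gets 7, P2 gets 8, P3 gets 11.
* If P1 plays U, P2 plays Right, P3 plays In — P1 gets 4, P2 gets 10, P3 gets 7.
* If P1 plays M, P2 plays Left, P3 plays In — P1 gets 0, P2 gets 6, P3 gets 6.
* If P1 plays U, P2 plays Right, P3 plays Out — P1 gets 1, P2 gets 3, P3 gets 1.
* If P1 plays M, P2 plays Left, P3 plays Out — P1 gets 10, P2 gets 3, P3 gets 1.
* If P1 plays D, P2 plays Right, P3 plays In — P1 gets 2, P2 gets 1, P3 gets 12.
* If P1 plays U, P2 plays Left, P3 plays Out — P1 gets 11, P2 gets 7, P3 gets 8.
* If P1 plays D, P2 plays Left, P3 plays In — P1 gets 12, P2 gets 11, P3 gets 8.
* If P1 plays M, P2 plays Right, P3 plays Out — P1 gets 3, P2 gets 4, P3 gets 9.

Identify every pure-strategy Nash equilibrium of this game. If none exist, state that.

Mark each player's best response to every combination of opponents' strategies; a profile where every player is best-responding is a pure Nash equilibrium.
P1 against (Left, In): payoffs 5, 0, 12 → best response D.
P1 against (Left, Out): payoffs 11, 10, 12 → best response D.
P1 against (Right, In): payoffs 4, 0, 2 → best response U.
P1 against (Right, Out): payoffs 1, 3, 7 → best response D.
P2 against (U, In): payoffs 9, 10 → best response Right.
P2 against (U, Out): payoffs 7, 3 → best response Left.
P2 against (M, In): payoffs 6, 9 → best response Right.
P2 against (M, Out): payoffs 3, 4 → best response Right.
P2 against (D, In): payoffs 11, 1 → best response Left.
P2 against (D, Out): payoffs 7, 8 → best response Right.
P3 against (U, Left): payoffs 7, 8 → best response Out.
P3 against (U, Right): payoffs 7, 1 → best response In.
P3 against (M, Left): payoffs 6, 1 → best response In.
P3 against (M, Right): payoffs 7, 9 → best response Out.
P3 against (D, Left): payoffs 8, 0 → best response In.
P3 against (D, Right): payoffs 12, 11 → best response In.
Mutual best responses: (U, Right, In); (D, Left, In).

(U, Right, In), (D, Left, In)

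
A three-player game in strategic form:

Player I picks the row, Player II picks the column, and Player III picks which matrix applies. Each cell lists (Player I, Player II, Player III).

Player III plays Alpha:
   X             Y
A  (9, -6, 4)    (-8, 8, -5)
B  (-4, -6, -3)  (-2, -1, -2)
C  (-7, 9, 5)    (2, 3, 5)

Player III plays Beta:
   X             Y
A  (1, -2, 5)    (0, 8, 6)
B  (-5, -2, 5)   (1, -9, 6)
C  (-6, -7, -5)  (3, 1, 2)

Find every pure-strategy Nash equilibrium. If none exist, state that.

This game has no pure Nash equilibrium.

Player I against (X, Alpha): payoffs 9, -4, -7 → best response A.
Player I against (X, Beta): payoffs 1, -5, -6 → best response A.
Player I against (Y, Alpha): payoffs -8, -2, 2 → best response C.
Player I against (Y, Beta): payoffs 0, 1, 3 → best response C.
Player II against (A, Alpha): payoffs -6, 8 → best response Y.
Player II against (A, Beta): payoffs -2, 8 → best response Y.
Player II against (B, Alpha): payoffs -6, -1 → best response Y.
Player II against (B, Beta): payoffs -2, -9 → best response X.
Player II against (C, Alpha): payoffs 9, 3 → best response X.
Player II against (C, Beta): payoffs -7, 1 → best response Y.
Player III against (A, X): payoffs 4, 5 → best response Beta.
Player III against (A, Y): payoffs -5, 6 → best response Beta.
Player III against (B, X): payoffs -3, 5 → best response Beta.
Player III against (B, Y): payoffs -2, 6 → best response Beta.
Player III against (C, X): payoffs 5, -5 → best response Alpha.
Player III against (C, Y): payoffs 5, 2 → best response Alpha.
No profile is a mutual best response for all players.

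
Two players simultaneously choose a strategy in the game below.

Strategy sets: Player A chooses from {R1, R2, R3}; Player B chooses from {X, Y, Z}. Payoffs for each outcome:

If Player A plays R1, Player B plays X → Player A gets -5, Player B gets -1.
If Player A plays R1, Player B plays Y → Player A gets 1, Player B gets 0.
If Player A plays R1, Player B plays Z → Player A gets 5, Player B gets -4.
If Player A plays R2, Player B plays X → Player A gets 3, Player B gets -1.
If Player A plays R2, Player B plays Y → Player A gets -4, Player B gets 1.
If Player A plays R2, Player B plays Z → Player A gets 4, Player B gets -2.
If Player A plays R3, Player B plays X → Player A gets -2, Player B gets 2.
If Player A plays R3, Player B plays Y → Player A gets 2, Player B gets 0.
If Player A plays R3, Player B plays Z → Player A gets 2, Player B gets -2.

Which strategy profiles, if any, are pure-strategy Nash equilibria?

This game has no pure Nash equilibrium.

Check each profile: it is a Nash equilibrium iff no player can strictly gain by switching unilaterally.
(R1, X): Player A can switch to R2 (-5 → 3). Not NE.
(R1, Y): Player A can switch to R3 (1 → 2). Not NE.
(R1, Z): Player B can switch to X (-4 → -1). Not NE.
(R2, X): Player B can switch to Y (-1 → 1). Not NE.
(R2, Y): Player A can switch to R1 (-4 → 1). Not NE.
(R2, Z): Player A can switch to R1 (4 → 5). Not NE.
(R3, X): Player A can switch to R2 (-2 → 3). Not NE.
(R3, Y): Player B can switch to X (0 → 2). Not NE.
(The remaining 1 profile has a profitable deviation by the same check.)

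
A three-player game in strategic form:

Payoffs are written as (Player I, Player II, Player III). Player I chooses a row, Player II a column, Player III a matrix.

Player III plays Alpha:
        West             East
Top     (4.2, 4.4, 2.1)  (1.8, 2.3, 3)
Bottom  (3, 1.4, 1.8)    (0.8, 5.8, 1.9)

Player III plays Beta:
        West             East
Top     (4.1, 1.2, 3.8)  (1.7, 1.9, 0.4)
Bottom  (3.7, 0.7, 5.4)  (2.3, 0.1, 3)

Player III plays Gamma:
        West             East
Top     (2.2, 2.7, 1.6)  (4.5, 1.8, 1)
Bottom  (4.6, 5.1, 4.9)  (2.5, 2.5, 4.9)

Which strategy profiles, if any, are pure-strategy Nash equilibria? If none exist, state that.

Player I against (West, Alpha): payoffs 4.2, 3 → best response Top.
Player I against (West, Beta): payoffs 4.1, 3.7 → best response Top.
Player I against (West, Gamma): payoffs 2.2, 4.6 → best response Bottom.
Player I against (East, Alpha): payoffs 1.8, 0.8 → best response Top.
Player I against (East, Beta): payoffs 1.7, 2.3 → best response Bottom.
Player I against (East, Gamma): payoffs 4.5, 2.5 → best response Top.
Player II against (Top, Alpha): payoffs 4.4, 2.3 → best response West.
Player II against (Top, Beta): payoffs 1.2, 1.9 → best response East.
Player II against (Top, Gamma): payoffs 2.7, 1.8 → best response West.
Player II against (Bottom, Alpha): payoffs 1.4, 5.8 → best response East.
Player II against (Bottom, Beta): payoffs 0.7, 0.1 → best response West.
Player II against (Bottom, Gamma): payoffs 5.1, 2.5 → best response West.
Player III against (Top, West): payoffs 2.1, 3.8, 1.6 → best response Beta.
Player III against (Top, East): payoffs 3, 0.4, 1 → best response Alpha.
Player III against (Bottom, West): payoffs 1.8, 5.4, 4.9 → best response Beta.
Player III against (Bottom, East): payoffs 1.9, 3, 4.9 → best response Gamma.
No profile is a mutual best response for all players.

This game has no pure Nash equilibrium.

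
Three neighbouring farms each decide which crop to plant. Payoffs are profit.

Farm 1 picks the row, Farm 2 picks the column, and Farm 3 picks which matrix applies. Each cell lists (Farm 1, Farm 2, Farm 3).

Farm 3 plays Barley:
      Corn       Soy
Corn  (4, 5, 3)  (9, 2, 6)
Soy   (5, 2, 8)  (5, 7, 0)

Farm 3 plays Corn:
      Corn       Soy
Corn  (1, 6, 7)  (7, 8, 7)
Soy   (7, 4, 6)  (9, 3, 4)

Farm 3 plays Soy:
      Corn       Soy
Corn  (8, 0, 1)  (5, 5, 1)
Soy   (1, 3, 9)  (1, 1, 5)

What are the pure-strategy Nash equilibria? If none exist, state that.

(Corn, Corn, Barley): Farm 1 can switch to Soy (4 → 5). Not NE.
(Corn, Corn, Corn): Farm 1 can switch to Soy (1 → 7). Not NE.
(Corn, Corn, Soy): Farm 2 can switch to Soy (0 → 5). Not NE.
(Corn, Soy, Barley): Farm 2 can switch to Corn (2 → 5). Not NE.
(Corn, Soy, Corn): Farm 1 can switch to Soy (7 → 9). Not NE.
(Corn, Soy, Soy): Farm 3 can switch to Barley (1 → 6). Not NE.
(The remaining 6 profiles each have a profitable deviation by the same check.)

There is no pure-strategy Nash equilibrium.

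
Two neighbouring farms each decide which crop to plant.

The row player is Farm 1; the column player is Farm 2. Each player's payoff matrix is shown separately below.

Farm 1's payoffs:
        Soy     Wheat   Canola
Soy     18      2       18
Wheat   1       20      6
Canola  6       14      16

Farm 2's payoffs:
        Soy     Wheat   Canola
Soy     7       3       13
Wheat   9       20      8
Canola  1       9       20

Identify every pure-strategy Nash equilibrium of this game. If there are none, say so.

Pure-strategy Nash equilibria: (Soy, Canola) and (Wheat, Wheat)

Farm 1 against Soy: payoffs 18, 1, 6 → best response Soy.
Farm 1 against Wheat: payoffs 2, 20, 14 → best response Wheat.
Farm 1 against Canola: payoffs 18, 6, 16 → best response Soy.
Farm 2 against Soy: payoffs 7, 3, 13 → best response Canola.
Farm 2 against Wheat: payoffs 9, 20, 8 → best response Wheat.
Farm 2 against Canola: payoffs 1, 9, 20 → best response Canola.
Mutual best responses: (Soy, Canola); (Wheat, Wheat).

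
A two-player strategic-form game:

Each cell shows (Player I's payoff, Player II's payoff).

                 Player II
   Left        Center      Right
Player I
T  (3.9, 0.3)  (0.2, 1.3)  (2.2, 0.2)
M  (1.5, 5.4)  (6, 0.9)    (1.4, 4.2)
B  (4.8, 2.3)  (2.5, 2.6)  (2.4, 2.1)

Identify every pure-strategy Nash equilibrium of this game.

(T, Left): Player I can switch to B (3.9 → 4.8). Not NE.
(T, Center): Player I can switch to M (0.2 → 6). Not NE.
(T, Right): Player I can switch to B (2.2 → 2.4). Not NE.
(M, Left): Player I can switch to T (1.5 → 3.9). Not NE.
(M, Center): Player II can switch to Left (0.9 → 5.4). Not NE.
(M, Right): Player I can switch to T (1.4 → 2.2). Not NE.
(The remaining 3 profiles each have a profitable deviation by the same check.)

There is no pure-strategy Nash equilibrium.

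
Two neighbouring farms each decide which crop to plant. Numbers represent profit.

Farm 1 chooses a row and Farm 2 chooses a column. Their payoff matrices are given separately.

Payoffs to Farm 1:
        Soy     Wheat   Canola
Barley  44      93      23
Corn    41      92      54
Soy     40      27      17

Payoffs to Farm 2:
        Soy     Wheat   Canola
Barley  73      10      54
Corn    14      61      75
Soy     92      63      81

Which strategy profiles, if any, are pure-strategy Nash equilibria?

(Barley, Soy): Farm 1 gets 44, best alternative 41; Farm 2 gets 73, best alternative 54. No profitable deviation — NE.
(Barley, Wheat): Farm 2 can switch to Soy (10 → 73). Not NE.
(Barley, Canola): Farm 1 can switch to Corn (23 → 54). Not NE.
(Corn, Soy): Farm 1 can switch to Barley (41 → 44). Not NE.
(Corn, Wheat): Farm 1 can switch to Barley (92 → 93). Not NE.
(Corn, Canola): Farm 1 gets 54, best alternative 23; Farm 2 gets 75, best alternative 61. No profitable deviation — NE.
(Soy, Soy): Farm 1 can switch to Barley (40 → 44). Not NE.
(Soy, Wheat): Farm 1 can switch to Barley (27 → 93). Not NE.
(Soy, Canola): Farm 1 can switch to Barley (17 → 23). Not NE.

The pure Nash equilibria are (Barley, Soy); (Corn, Canola).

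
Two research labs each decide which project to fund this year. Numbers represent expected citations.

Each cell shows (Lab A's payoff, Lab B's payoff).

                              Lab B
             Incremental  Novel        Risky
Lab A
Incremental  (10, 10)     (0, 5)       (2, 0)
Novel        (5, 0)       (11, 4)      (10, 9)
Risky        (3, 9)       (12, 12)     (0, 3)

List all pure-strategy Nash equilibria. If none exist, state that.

Pure-strategy Nash equilibria: (Incremental, Incremental), (Novel, Risky), (Risky, Novel)

(Incremental, Incremental): Lab A gets 10, best alternative 5; Lab B gets 10, best alternative 5. No profitable deviation — NE.
(Incremental, Novel): Lab A can switch to Novel (0 → 11). Not NE.
(Incremental, Risky): Lab A can switch to Novel (2 → 10). Not NE.
(Novel, Incremental): Lab A can switch to Incremental (5 → 10). Not NE.
(Novel, Novel): Lab A can switch to Risky (11 → 12). Not NE.
(Novel, Risky): Lab A gets 10, best alternative 2; Lab B gets 9, best alternative 4. No profitable deviation — NE.
(Risky, Incremental): Lab A can switch to Incremental (3 → 10). Not NE.
(Risky, Novel): Lab A gets 12, best alternative 11; Lab B gets 12, best alternative 9. No profitable deviation — NE.
(Risky, Risky): Lab A can switch to Incremental (0 → 2). Not NE.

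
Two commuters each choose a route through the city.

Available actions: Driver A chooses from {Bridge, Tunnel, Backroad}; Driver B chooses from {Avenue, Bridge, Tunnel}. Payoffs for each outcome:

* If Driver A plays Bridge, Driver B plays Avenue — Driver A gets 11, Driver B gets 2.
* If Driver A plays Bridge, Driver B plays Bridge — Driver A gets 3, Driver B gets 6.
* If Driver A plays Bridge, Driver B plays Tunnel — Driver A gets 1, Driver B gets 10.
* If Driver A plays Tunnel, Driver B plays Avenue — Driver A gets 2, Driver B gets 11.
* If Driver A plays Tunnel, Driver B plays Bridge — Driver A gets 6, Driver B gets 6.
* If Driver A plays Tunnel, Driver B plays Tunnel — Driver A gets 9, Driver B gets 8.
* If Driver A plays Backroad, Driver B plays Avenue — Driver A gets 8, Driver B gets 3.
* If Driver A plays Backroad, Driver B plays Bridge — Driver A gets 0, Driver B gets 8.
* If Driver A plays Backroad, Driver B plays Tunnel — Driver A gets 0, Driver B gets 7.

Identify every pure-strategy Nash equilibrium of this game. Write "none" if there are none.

none

Driver A against Avenue: payoffs 11, 2, 8 → best response Bridge.
Driver A against Bridge: payoffs 3, 6, 0 → best response Tunnel.
Driver A against Tunnel: payoffs 1, 9, 0 → best response Tunnel.
Driver B against Bridge: payoffs 2, 6, 10 → best response Tunnel.
Driver B against Tunnel: payoffs 11, 6, 8 → best response Avenue.
Driver B against Backroad: payoffs 3, 8, 7 → best response Bridge.
No profile is a mutual best response for all players.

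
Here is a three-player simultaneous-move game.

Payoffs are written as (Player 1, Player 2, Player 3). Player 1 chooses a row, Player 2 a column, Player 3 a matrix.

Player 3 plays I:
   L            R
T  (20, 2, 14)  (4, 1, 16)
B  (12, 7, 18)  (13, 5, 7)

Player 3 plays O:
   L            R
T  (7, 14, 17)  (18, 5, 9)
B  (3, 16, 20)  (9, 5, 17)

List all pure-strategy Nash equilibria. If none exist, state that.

(T, L, I): Player 3 can switch to O (14 → 17). Not NE.
(T, L, O): Player 1 gets 7, best alternative 3; Player 2 gets 14, best alternative 5; Player 3 gets 17, best alternative 14. No profitable deviation — NE.
(T, R, I): Player 1 can switch to B (4 → 13). Not NE.
(T, R, O): Player 2 can switch to L (5 → 14). Not NE.
(B, L, I): Player 1 can switch to T (12 → 20). Not NE.
(B, L, O): Player 1 can switch to T (3 → 7). Not NE.
(B, R, I): Player 2 can switch to L (5 → 7). Not NE.
(B, R, O): Player 1 can switch to T (9 → 18). Not NE.

(T, L, O)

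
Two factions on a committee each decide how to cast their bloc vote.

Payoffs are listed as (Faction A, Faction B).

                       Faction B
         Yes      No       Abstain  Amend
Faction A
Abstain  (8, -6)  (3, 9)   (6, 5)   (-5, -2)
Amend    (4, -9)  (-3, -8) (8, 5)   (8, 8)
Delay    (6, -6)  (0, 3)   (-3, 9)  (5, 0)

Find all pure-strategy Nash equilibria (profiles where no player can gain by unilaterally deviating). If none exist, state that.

Pure-strategy Nash equilibria: (Abstain, No); (Amend, Amend)

Faction A against Yes: payoffs 8, 4, 6 → best response Abstain.
Faction A against No: payoffs 3, -3, 0 → best response Abstain.
Faction A against Abstain: payoffs 6, 8, -3 → best response Amend.
Faction A against Amend: payoffs -5, 8, 5 → best response Amend.
Faction B against Abstain: payoffs -6, 9, 5, -2 → best response No.
Faction B against Amend: payoffs -9, -8, 5, 8 → best response Amend.
Faction B against Delay: payoffs -6, 3, 9, 0 → best response Abstain.
Mutual best responses: (Abstain, No); (Amend, Amend).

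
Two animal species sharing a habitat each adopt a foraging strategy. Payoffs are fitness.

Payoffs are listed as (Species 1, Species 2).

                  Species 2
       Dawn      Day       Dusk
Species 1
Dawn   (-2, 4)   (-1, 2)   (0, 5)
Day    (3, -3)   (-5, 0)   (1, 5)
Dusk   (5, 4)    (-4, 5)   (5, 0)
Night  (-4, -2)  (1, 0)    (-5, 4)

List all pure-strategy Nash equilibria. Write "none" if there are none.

This game has no pure Nash equilibrium.

Species 1 against Dawn: payoffs -2, 3, 5, -4 → best response Dusk.
Species 1 against Day: payoffs -1, -5, -4, 1 → best response Night.
Species 1 against Dusk: payoffs 0, 1, 5, -5 → best response Dusk.
Species 2 against Dawn: payoffs 4, 2, 5 → best response Dusk.
Species 2 against Day: payoffs -3, 0, 5 → best response Dusk.
Species 2 against Dusk: payoffs 4, 5, 0 → best response Day.
Species 2 against Night: payoffs -2, 0, 4 → best response Dusk.
No profile is a mutual best response for all players.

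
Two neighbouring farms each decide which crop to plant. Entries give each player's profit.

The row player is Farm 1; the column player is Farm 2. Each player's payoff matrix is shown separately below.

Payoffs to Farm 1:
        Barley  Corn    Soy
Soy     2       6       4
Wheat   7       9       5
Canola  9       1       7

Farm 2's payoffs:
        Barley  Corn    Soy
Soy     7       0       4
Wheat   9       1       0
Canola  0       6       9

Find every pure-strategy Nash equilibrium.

Check each profile: it is a Nash equilibrium iff no player can strictly gain by switching unilaterally.
(Soy, Barley): Farm 1 can switch to Wheat (2 → 7). Not NE.
(Soy, Corn): Farm 1 can switch to Wheat (6 → 9). Not NE.
(Soy, Soy): Farm 1 can switch to Wheat (4 → 5). Not NE.
(Wheat, Barley): Farm 1 can switch to Canola (7 → 9). Not NE.
(Wheat, Corn): Farm 2 can switch to Barley (1 → 9). Not NE.
(Wheat, Soy): Farm 1 can switch to Canola (5 → 7). Not NE.
(Canola, Barley): Farm 2 can switch to Corn (0 → 6). Not NE.
(Canola, Corn): Farm 1 can switch to Soy (1 → 6). Not NE.
(Canola, Soy): Farm 1 gets 7, best alternative 5; Farm 2 gets 9, best alternative 6. No profitable deviation — NE.

The unique pure-strategy Nash equilibrium is (Canola, Soy).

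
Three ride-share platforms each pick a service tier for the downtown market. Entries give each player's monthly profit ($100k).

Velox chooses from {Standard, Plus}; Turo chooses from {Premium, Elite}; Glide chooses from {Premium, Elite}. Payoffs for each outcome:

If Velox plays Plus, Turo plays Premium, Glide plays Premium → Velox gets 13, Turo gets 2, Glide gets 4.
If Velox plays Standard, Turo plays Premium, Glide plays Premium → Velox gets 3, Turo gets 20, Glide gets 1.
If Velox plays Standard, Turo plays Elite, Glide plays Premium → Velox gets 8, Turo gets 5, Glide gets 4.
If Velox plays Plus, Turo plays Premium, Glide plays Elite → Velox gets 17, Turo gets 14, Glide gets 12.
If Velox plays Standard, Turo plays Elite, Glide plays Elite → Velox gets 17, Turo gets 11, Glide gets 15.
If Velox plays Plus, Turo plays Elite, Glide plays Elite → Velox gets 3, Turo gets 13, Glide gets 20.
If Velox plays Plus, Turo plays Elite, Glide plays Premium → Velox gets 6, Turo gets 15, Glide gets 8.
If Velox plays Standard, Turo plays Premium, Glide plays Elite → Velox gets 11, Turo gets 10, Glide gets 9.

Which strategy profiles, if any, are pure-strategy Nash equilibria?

(Standard, Premium, Premium): Velox can switch to Plus (3 → 13). Not NE.
(Standard, Premium, Elite): Velox can switch to Plus (11 → 17). Not NE.
(Standard, Elite, Premium): Turo can switch to Premium (5 → 20). Not NE.
(Standard, Elite, Elite): Velox gets 17, best alternative 3; Turo gets 11, best alternative 10; Glide gets 15, best alternative 4. No profitable deviation — NE.
(Plus, Premium, Premium): Turo can switch to Elite (2 → 15). Not NE.
(Plus, Premium, Elite): Velox gets 17, best alternative 11; Turo gets 14, best alternative 13; Glide gets 12, best alternative 4. No profitable deviation — NE.
(Plus, Elite, Premium): Velox can switch to Standard (6 → 8). Not NE.
(Plus, Elite, Elite): Velox can switch to Standard (3 → 17). Not NE.

Pure-strategy Nash equilibria: (Standard, Elite, Elite); (Plus, Premium, Elite)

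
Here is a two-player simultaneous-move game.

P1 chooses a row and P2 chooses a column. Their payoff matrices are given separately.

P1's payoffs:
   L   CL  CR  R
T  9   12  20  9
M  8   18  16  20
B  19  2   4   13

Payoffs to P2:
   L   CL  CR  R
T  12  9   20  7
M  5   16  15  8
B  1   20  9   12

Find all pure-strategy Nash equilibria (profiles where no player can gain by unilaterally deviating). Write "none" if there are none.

(T, CR); (M, CL)

Check each profile: it is a Nash equilibrium iff no player can strictly gain by switching unilaterally.
(T, L): P1 can switch to B (9 → 19). Not NE.
(T, CL): P1 can switch to M (12 → 18). Not NE.
(T, CR): P1 gets 20, best alternative 16; P2 gets 20, best alternative 12. No profitable deviation — NE.
(T, R): P1 can switch to M (9 → 20). Not NE.
(M, L): P1 can switch to T (8 → 9). Not NE.
(M, CL): P1 gets 18, best alternative 12; P2 gets 16, best alternative 15. No profitable deviation — NE.
(M, CR): P1 can switch to T (16 → 20). Not NE.
(M, R): P2 can switch to CL (8 → 16). Not NE.
(B, L): P2 can switch to CL (1 → 20). Not NE.
(B, CL): P1 can switch to T (2 → 12). Not NE.
(B, CR): P1 can switch to T (4 → 20). Not NE.
(B, R): P1 can switch to M (13 → 20). Not NE.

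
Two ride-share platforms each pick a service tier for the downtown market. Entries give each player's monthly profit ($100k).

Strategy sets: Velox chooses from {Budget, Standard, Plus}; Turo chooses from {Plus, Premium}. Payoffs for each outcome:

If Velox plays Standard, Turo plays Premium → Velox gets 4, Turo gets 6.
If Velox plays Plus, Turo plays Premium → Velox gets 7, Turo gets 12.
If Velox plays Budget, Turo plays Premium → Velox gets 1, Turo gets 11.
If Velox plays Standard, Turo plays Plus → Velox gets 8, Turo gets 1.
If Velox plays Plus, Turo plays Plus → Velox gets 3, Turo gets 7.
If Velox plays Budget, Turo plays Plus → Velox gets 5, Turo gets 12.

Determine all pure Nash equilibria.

Velox against Plus: payoffs 5, 8, 3 → best response Standard.
Velox against Premium: payoffs 1, 4, 7 → best response Plus.
Turo against Budget: payoffs 12, 11 → best response Plus.
Turo against Standard: payoffs 1, 6 → best response Premium.
Turo against Plus: payoffs 7, 12 → best response Premium.
Mutual best responses: (Plus, Premium).

(Plus, Premium)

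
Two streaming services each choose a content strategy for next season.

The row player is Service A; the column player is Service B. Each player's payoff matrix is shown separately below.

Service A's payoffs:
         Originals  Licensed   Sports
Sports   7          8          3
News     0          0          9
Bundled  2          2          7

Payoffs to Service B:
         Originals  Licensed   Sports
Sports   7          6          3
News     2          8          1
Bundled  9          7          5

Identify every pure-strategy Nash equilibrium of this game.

Pure NE: (Sports, Originals)

(Sports, Originals): Service A gets 7, best alternative 2; Service B gets 7, best alternative 6. No profitable deviation — NE.
(Sports, Licensed): Service B can switch to Originals (6 → 7). Not NE.
(Sports, Sports): Service A can switch to News (3 → 9). Not NE.
(News, Originals): Service A can switch to Sports (0 → 7). Not NE.
(News, Licensed): Service A can switch to Sports (0 → 8). Not NE.
(News, Sports): Service B can switch to Originals (1 → 2). Not NE.
(Bundled, Originals): Service A can switch to Sports (2 → 7). Not NE.
(Bundled, Licensed): Service A can switch to Sports (2 → 8). Not NE.
(Bundled, Sports): Service A can switch to News (7 → 9). Not NE.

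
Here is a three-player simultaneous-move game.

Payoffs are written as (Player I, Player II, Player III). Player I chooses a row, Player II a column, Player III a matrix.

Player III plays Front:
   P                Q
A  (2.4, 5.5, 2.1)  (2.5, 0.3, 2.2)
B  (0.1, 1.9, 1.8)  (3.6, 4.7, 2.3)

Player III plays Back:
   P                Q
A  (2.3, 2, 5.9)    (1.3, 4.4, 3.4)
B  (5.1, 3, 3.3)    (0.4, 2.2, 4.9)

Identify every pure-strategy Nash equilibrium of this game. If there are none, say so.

Pure-strategy Nash equilibria: (A, Q, Back) and (B, P, Back)

(A, P, Front): Player III can switch to Back (2.1 → 5.9). Not NE.
(A, P, Back): Player I can switch to B (2.3 → 5.1). Not NE.
(A, Q, Front): Player I can switch to B (2.5 → 3.6). Not NE.
(A, Q, Back): Player I gets 1.3, best alternative 0.4; Player II gets 4.4, best alternative 2; Player III gets 3.4, best alternative 2.2. No profitable deviation — NE.
(B, P, Front): Player I can switch to A (0.1 → 2.4). Not NE.
(B, P, Back): Player I gets 5.1, best alternative 2.3; Player II gets 3, best alternative 2.2; Player III gets 3.3, best alternative 1.8. No profitable deviation — NE.
(B, Q, Front): Player III can switch to Back (2.3 → 4.9). Not NE.
(B, Q, Back): Player I can switch to A (0.4 → 1.3). Not NE.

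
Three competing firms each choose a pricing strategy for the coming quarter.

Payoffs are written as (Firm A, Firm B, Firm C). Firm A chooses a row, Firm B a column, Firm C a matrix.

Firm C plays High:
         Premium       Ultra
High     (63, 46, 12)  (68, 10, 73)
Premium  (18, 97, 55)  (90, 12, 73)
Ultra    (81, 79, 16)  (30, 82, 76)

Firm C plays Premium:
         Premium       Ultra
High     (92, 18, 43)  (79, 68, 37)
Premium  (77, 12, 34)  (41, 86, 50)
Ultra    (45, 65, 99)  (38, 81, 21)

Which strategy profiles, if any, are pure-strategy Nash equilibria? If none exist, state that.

(High, Premium, High): Firm A can switch to Ultra (63 → 81). Not NE.
(High, Premium, Premium): Firm B can switch to Ultra (18 → 68). Not NE.
(High, Ultra, High): Firm A can switch to Premium (68 → 90). Not NE.
(High, Ultra, Premium): Firm C can switch to High (37 → 73). Not NE.
(Premium, Premium, High): Firm A can switch to High (18 → 63). Not NE.
(Premium, Premium, Premium): Firm A can switch to High (77 → 92). Not NE.
(Premium, Ultra, High): Firm B can switch to Premium (12 → 97). Not NE.
(Premium, Ultra, Premium): Firm A can switch to High (41 → 79). Not NE.
(Ultra, Premium, High): Firm B can switch to Ultra (79 → 82). Not NE.
(Ultra, Premium, Premium): Firm A can switch to High (45 → 92). Not NE.
(Ultra, Ultra, High): Firm A can switch to High (30 → 68). Not NE.
(Ultra, Ultra, Premium): Firm A can switch to High (38 → 79). Not NE.

No pure-strategy Nash equilibrium.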